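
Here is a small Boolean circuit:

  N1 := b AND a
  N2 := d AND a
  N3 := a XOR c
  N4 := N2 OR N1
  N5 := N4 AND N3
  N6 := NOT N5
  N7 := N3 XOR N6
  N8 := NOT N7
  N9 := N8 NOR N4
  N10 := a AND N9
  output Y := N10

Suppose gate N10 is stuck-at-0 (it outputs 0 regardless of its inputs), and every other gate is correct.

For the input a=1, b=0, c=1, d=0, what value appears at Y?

Propagate with N10 forced: N1=0, N2=0, N3=0, N4=0, N5=0, N6=1, N7=1, N8=0, N9=1, N10=0 [stuck-at-0].
So Y = 0. (Without the fault it would be 1.)

0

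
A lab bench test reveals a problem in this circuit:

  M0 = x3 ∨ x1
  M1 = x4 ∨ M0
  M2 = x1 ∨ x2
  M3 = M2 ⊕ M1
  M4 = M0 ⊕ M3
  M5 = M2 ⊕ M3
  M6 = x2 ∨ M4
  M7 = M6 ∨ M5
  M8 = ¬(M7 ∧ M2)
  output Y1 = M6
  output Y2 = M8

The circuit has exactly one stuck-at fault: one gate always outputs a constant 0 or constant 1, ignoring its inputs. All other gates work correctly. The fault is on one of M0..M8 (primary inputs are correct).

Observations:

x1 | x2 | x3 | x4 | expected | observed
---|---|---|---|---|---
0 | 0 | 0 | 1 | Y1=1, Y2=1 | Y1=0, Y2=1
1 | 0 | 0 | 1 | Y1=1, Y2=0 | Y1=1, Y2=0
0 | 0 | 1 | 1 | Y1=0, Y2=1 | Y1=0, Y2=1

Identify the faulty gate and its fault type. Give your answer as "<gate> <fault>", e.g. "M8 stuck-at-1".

M0 stuck-at-1

Fault-free values for test 1 (x1=0, x2=0, x3=0, x4=1): M0=0, M1=1, M2=0, M3=1, M4=1, M5=1, M6=1, M7=1, M8=1, giving Y1=1, Y2=1. Observed Y1=0, Y2=1.
Test 1: faults giving observed Y1=0, Y2=1 are {M0 stuck-at-1, M1 stuck-at-0, M3 stuck-at-0, M4 stuck-at-0, M6 stuck-at-0}.
Test 2 (x1=1, x2=0, x3=0, x4=1): fault-free M0=1, M1=1, M2=1, M3=0, M4=1, M5=1, M6=1, M7=1, M8=0 → Y1=1, Y2=0; observed Y1=1, Y2=0. Eliminates M1 stuck-at-0, M4 stuck-at-0, M6 stuck-at-0.
Test 3 (x1=0, x2=0, x3=1, x4=1): fault-free M0=1, M1=1, M2=0, M3=1, M4=0, M5=1, M6=0, M7=1, M8=1 → Y1=0, Y2=1; observed Y1=0, Y2=1. Eliminates M3 stuck-at-0.
Only M0 stuck-at-1 is consistent with every test.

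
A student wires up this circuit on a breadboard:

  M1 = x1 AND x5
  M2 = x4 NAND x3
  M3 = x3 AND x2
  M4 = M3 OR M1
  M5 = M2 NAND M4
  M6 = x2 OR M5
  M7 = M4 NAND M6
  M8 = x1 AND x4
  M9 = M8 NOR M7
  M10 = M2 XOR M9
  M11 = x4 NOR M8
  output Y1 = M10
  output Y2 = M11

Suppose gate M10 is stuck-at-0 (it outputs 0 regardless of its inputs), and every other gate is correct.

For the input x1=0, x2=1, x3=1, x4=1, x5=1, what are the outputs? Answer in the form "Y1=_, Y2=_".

Propagate with M10 forced: M1=0, M2=0, M3=1, M4=1, M5=1, M6=1, M7=0, M8=0, M9=1, M10=0 [stuck-at-0], M11=0.
So the outputs are Y1=0, Y2=0. (Without the fault they would be Y1=1, Y2=0.)

Y1=0, Y2=0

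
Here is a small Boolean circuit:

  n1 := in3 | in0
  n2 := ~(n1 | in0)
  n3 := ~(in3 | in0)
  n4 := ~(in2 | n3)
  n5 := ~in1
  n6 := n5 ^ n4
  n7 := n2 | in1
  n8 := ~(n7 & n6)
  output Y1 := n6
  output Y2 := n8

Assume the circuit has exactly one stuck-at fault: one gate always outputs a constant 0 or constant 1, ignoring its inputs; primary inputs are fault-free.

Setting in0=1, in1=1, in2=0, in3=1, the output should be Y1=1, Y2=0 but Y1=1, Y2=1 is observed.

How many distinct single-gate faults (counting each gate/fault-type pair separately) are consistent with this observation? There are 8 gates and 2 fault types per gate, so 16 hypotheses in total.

2

Fault-free: n1=1, n2=0, n3=0, n4=1, n5=0, n6=1, n7=1, n8=0 → Y1=1, Y2=0. Observed Y1=1, Y2=1.
  n1: none of the 2 fault types match ✗
  n2: none of the 2 fault types match ✗
  n3: none of the 2 fault types match ✗
  n4: none of the 2 fault types match ✗
  n5: none of the 2 fault types match ✗
  n6: none of the 2 fault types match ✗
  n7: stuck-at-0 ✓; others ✗
  n8: stuck-at-1 ✓; others ✗
Consistent faults: {n7 stuck-at-0, n8 stuck-at-1} — 2 in all.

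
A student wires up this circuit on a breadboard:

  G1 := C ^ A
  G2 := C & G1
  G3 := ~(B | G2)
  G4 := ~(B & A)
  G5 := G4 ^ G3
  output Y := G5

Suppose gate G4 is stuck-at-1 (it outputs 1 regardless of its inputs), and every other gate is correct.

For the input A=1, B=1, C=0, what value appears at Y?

1

Propagate with G4 forced: G1=1, G2=0, G3=0, G4=1 [stuck-at-1], G5=1.
So Y = 1. (Without the fault it would be 0.)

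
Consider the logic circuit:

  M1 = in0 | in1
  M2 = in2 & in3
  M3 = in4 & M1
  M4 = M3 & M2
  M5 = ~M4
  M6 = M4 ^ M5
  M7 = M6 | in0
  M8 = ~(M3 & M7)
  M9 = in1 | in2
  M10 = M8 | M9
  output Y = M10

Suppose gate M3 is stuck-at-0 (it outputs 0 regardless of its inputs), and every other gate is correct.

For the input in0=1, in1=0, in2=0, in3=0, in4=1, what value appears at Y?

Propagate with M3 forced: M1=1, M2=0, M3=0 [stuck-at-0], M4=0, M5=1, M6=1, M7=1, M8=1, M9=0, M10=1.
So Y = 1. (Without the fault it would be 0.)

1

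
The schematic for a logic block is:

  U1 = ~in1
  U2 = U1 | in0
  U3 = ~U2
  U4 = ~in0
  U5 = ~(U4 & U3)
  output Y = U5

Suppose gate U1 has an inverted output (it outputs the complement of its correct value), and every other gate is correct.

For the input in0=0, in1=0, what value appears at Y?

Propagate with U1 forced: U1=0 [inverted output], U2=0, U3=1, U4=1, U5=0.
So Y = 0. (Without the fault it would be 1.)

0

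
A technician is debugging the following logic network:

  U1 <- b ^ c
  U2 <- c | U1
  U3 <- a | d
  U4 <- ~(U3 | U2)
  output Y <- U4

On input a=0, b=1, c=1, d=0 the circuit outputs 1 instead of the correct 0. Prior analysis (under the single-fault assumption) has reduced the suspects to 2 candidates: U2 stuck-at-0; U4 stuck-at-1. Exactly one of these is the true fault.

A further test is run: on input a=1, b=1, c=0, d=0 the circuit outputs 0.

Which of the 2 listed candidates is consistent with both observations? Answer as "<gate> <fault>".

U2 stuck-at-0

Evaluate each candidate on input a=1, b=1, c=0, d=0:
  U2 stuck-at-0: U1=1, U2=0 [stuck-at-0], U3=1, U4=0 → 0 — matches
  U4 stuck-at-1: U1=1, U2=1, U3=1, U4=1 [stuck-at-1] → 1 — eliminated
Only U2 stuck-at-0 reproduces the observed 0.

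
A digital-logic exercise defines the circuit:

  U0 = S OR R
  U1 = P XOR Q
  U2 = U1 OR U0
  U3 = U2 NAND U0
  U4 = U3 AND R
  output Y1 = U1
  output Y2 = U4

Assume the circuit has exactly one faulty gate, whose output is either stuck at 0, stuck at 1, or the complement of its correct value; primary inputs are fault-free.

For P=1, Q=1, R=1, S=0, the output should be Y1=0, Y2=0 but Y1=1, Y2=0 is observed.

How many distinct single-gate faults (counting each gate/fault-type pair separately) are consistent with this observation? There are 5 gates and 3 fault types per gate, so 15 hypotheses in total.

Fault-free: U0=1, U1=0, U2=1, U3=0, U4=0 → Y1=0, Y2=0. Observed Y1=1, Y2=0.
  U0: none of the 3 fault types match ✗
  U1: stuck-at-1, inverted output ✓; others ✗
  U2: none of the 3 fault types match ✗
  U3: none of the 3 fault types match ✗
  U4: none of the 3 fault types match ✗
Consistent faults: {U1 stuck-at-1, U1 inverted output} — 2 in all.

2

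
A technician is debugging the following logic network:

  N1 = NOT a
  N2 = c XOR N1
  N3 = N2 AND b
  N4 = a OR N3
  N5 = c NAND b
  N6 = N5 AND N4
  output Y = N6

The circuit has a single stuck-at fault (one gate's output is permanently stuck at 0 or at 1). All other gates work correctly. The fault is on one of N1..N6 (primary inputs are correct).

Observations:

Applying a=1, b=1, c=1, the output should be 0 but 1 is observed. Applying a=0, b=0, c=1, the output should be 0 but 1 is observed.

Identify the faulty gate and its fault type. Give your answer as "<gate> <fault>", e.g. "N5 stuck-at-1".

Fault-free values for test 1 (a=1, b=1, c=1): N1=0, N2=1, N3=1, N4=1, N5=0, N6=0, giving Y=0. Observed 1.
Test 1: faults giving observed 1 are {N5 stuck-at-1, N6 stuck-at-1}.
Test 2 (a=0, b=0, c=1): fault-free N1=1, N2=0, N3=0, N4=0, N5=1, N6=0 → 0; observed 1. Eliminates N5 stuck-at-1.
Only N6 stuck-at-1 is consistent with every test.

N6 stuck-at-1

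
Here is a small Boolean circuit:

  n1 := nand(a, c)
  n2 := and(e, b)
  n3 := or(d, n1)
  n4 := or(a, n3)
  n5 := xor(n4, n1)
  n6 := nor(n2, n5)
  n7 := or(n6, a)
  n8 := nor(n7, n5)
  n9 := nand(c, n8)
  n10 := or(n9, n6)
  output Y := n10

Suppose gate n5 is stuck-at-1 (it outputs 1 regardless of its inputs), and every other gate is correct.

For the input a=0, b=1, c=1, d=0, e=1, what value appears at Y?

1

Propagate with n5 forced: n1=1, n2=1, n3=1, n4=1, n5=1 [stuck-at-1], n6=0, n7=0, n8=0, n9=1, n10=1.
So Y = 1. (Without the fault it would be 0.)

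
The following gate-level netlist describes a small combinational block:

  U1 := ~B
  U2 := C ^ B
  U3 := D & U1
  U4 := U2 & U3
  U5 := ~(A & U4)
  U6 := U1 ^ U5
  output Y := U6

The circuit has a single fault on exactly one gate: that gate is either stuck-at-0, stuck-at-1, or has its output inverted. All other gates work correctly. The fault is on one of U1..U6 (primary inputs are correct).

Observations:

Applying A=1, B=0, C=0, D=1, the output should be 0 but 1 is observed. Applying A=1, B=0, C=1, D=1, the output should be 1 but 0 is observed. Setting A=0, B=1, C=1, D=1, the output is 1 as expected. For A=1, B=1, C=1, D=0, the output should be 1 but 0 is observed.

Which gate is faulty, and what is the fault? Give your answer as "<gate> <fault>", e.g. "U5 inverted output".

Fault-free values for test 1 (A=1, B=0, C=0, D=1): U1=1, U2=0, U3=1, U4=0, U5=1, U6=0, giving Y=0. Observed 1.
Test 1: faults giving observed 1 are {U1 stuck-at-0, U1 inverted output, U2 stuck-at-1, U2 inverted output, U4 stuck-at-1, U4 inverted output, U5 stuck-at-0, U5 inverted output, U6 stuck-at-1, U6 inverted output}.
Test 2 (A=1, B=0, C=1, D=1): fault-free U1=1, U2=1, U3=1, U4=1, U5=0, U6=1 → 1; observed 0. Eliminates U1 stuck-at-0, U1 inverted output, U2 stuck-at-1, U4 stuck-at-1, U5 stuck-at-0, U6 stuck-at-1.
Test 3 (A=0, B=1, C=1, D=1): fault-free U1=0, U2=0, U3=0, U4=0, U5=1, U6=1 → 1; observed 1. Eliminates U5 inverted output, U6 inverted output.
Test 4 (A=1, B=1, C=1, D=0): fault-free U1=0, U2=0, U3=0, U4=0, U5=1, U6=1 → 1; observed 0. Eliminates U2 inverted output.
Only U4 inverted output is consistent with every test.

U4 inverted output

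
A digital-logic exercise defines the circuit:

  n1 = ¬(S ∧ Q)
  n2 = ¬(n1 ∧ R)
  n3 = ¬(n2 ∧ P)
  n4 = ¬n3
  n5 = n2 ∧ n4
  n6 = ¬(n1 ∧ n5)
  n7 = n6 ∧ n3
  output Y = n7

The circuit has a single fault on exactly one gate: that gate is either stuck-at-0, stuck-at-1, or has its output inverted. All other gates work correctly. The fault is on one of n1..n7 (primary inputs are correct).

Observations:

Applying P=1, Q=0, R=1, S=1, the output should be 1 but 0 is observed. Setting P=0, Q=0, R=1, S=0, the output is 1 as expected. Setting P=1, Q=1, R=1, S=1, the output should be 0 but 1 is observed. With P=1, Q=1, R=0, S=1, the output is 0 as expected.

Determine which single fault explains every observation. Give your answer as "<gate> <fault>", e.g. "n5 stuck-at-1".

n1 inverted output

Fault-free values for test 1 (P=1, Q=0, R=1, S=1): n1=1, n2=0, n3=1, n4=0, n5=0, n6=1, n7=1, giving Y=1. Observed 0.
Test 1: faults giving observed 0 are {n1 stuck-at-0, n1 inverted output, n2 stuck-at-1, n2 inverted output, n3 stuck-at-0, n3 inverted output, n5 stuck-at-1, n5 inverted output, n6 stuck-at-0, n6 inverted output, n7 stuck-at-0, n7 inverted output}.
Test 2 (P=0, Q=0, R=1, S=0): fault-free n1=1, n2=0, n3=1, n4=0, n5=0, n6=1, n7=1 → 1; observed 1. Eliminates n3 stuck-at-0, n3 inverted output, n5 stuck-at-1, n5 inverted output, n6 stuck-at-0, n6 inverted output, n7 stuck-at-0, n7 inverted output.
Test 3 (P=1, Q=1, R=1, S=1): fault-free n1=0, n2=1, n3=0, n4=1, n5=1, n6=1, n7=0 → 0; observed 1. Eliminates n1 stuck-at-0, n2 stuck-at-1.
Test 4 (P=1, Q=1, R=0, S=1): fault-free n1=0, n2=1, n3=0, n4=1, n5=1, n6=1, n7=0 → 0; observed 0. Eliminates n2 inverted output.
Only n1 inverted output is consistent with every test.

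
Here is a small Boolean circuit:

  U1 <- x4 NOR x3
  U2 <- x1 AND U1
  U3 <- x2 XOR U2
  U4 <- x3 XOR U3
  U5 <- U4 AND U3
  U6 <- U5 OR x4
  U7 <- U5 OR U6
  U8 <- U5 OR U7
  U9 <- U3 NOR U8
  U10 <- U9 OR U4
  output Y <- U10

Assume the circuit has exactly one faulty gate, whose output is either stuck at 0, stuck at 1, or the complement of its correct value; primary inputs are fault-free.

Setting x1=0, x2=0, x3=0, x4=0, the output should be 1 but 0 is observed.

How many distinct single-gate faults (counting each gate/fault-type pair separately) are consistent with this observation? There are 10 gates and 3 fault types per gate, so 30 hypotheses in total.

12

Fault-free: U1=1, U2=0, U3=0, U4=0, U5=0, U6=0, U7=0, U8=0, U9=1, U10=1 → 1. Observed 0.
  U1: none of the 3 fault types match ✗
  U2: none of the 3 fault types match ✗
  U3: none of the 3 fault types match ✗
  U4: none of the 3 fault types match ✗
  U5: stuck-at-1, inverted output ✓; others ✗
  U6: stuck-at-1, inverted output ✓; others ✗
  U7: stuck-at-1, inverted output ✓; others ✗
  U8: stuck-at-1, inverted output ✓; others ✗
  U9: stuck-at-0, inverted output ✓; others ✗
  U10: stuck-at-0, inverted output ✓; others ✗
Consistent faults: {U5 stuck-at-1, U5 inverted output, U6 stuck-at-1, U6 inverted output, U7 stuck-at-1, U7 inverted output, U8 stuck-at-1, U8 inverted output, U9 stuck-at-0, U9 inverted output, U10 stuck-at-0, U10 inverted output} — 12 in all.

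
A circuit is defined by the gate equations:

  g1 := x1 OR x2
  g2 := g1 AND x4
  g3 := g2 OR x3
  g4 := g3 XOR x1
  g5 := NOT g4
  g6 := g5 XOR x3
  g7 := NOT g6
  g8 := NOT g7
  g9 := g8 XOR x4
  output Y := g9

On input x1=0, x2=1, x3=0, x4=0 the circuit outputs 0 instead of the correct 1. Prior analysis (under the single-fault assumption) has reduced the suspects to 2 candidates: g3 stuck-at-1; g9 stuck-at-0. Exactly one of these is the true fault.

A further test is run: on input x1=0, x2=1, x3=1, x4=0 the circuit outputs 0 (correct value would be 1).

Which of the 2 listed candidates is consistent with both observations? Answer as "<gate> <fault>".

Evaluate each candidate on input x1=0, x2=1, x3=1, x4=0:
  g3 stuck-at-1: g1=1, g2=0, g3=1 [stuck-at-1], g4=1, g5=0, g6=1, g7=0, g8=1, g9=1 → 1 — eliminated
  g9 stuck-at-0: g1=1, g2=0, g3=1, g4=1, g5=0, g6=1, g7=0, g8=1, g9=0 [stuck-at-0] → 0 — matches
Only g9 stuck-at-0 reproduces the observed 0.

g9 stuck-at-0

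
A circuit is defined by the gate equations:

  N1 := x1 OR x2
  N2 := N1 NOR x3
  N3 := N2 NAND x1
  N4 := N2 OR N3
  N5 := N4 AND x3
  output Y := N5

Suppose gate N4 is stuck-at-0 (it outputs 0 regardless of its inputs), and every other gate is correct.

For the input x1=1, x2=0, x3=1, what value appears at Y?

Propagate with N4 forced: N1=1, N2=0, N3=1, N4=0 [stuck-at-0], N5=0.
So Y = 0. (Without the fault it would be 1.)

0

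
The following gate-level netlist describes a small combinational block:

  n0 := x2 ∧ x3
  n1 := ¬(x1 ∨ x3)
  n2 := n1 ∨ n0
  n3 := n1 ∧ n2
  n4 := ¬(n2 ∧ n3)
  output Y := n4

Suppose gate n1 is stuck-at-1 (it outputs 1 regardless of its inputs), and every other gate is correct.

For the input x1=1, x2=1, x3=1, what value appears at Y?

Propagate with n1 forced: n0=1, n1=1 [stuck-at-1], n2=1, n3=1, n4=0.
So Y = 0. (Without the fault it would be 1.)

0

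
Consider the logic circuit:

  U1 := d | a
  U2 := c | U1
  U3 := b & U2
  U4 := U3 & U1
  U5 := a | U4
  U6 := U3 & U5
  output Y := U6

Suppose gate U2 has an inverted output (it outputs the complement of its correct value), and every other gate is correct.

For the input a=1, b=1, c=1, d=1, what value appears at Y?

0

Propagate with U2 forced: U1=1, U2=0 [inverted output], U3=0, U4=0, U5=1, U6=0.
So Y = 0. (Without the fault it would be 1.)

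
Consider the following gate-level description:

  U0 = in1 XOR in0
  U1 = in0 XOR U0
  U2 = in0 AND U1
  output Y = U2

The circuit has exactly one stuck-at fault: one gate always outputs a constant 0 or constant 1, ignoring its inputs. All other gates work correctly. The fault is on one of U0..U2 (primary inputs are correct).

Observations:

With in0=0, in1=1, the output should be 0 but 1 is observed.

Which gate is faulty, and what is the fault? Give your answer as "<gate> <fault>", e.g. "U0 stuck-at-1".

U2 stuck-at-1

Fault-free values for test 1 (in0=0, in1=1): U0=1, U1=1, U2=0, giving Y=0. Observed 1.
Test 1: faults giving observed 1 are {U2 stuck-at-1}.
Only U2 stuck-at-1 is consistent with every test.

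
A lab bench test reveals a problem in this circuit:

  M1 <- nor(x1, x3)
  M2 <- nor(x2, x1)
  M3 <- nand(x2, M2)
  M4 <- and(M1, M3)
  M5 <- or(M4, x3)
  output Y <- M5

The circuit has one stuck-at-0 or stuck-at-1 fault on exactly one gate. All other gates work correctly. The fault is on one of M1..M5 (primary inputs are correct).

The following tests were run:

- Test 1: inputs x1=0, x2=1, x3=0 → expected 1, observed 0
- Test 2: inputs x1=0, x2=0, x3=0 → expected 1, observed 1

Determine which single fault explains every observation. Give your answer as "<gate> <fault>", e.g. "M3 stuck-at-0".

M2 stuck-at-1

Fault-free values for test 1 (x1=0, x2=1, x3=0): M1=1, M2=0, M3=1, M4=1, M5=1, giving Y=1. Observed 0.
Test 1: faults giving observed 0 are {M1 stuck-at-0, M2 stuck-at-1, M3 stuck-at-0, M4 stuck-at-0, M5 stuck-at-0}.
Test 2 (x1=0, x2=0, x3=0): fault-free M1=1, M2=1, M3=1, M4=1, M5=1 → 1; observed 1. Eliminates M1 stuck-at-0, M3 stuck-at-0, M4 stuck-at-0, M5 stuck-at-0.
Only M2 stuck-at-1 is consistent with every test.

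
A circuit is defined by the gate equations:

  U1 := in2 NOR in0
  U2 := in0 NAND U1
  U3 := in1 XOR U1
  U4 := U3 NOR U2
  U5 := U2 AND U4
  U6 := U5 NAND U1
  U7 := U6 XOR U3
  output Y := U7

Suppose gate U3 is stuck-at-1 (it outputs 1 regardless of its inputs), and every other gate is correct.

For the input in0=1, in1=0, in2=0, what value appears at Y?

0

Propagate with U3 forced: U1=0, U2=1, U3=1 [stuck-at-1], U4=0, U5=0, U6=1, U7=0.
So Y = 0. (Without the fault it would be 1.)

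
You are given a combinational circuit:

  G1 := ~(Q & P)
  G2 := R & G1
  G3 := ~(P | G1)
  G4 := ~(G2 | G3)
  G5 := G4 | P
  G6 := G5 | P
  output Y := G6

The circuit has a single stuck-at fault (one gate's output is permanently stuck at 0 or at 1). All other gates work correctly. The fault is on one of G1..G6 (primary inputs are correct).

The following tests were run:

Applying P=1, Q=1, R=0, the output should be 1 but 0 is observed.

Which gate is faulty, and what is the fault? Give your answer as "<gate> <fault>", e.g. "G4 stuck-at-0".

G6 stuck-at-0

Fault-free values for test 1 (P=1, Q=1, R=0): G1=0, G2=0, G3=0, G4=1, G5=1, G6=1, giving Y=1. Observed 0.
Test 1: faults giving observed 0 are {G6 stuck-at-0}.
Only G6 stuck-at-0 is consistent with every test.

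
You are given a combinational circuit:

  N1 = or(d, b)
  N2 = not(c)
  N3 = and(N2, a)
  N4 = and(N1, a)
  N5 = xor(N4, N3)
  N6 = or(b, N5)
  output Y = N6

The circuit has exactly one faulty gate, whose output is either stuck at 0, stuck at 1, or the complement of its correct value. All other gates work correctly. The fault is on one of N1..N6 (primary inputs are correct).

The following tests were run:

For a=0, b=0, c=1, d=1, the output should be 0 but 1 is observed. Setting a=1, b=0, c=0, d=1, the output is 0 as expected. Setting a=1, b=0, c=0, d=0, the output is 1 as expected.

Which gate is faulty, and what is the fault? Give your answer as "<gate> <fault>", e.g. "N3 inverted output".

N3 stuck-at-1

Fault-free values for test 1 (a=0, b=0, c=1, d=1): N1=1, N2=0, N3=0, N4=0, N5=0, N6=0, giving Y=0. Observed 1.
Test 1: faults giving observed 1 are {N3 stuck-at-1, N3 inverted output, N4 stuck-at-1, N4 inverted output, N5 stuck-at-1, N5 inverted output, N6 stuck-at-1, N6 inverted output}.
Test 2 (a=1, b=0, c=0, d=1): fault-free N1=1, N2=1, N3=1, N4=1, N5=0, N6=0 → 0; observed 0. Eliminates N3 inverted output, N4 inverted output, N5 stuck-at-1, N5 inverted output, N6 stuck-at-1, N6 inverted output.
Test 3 (a=1, b=0, c=0, d=0): fault-free N1=0, N2=1, N3=1, N4=0, N5=1, N6=1 → 1; observed 1. Eliminates N4 stuck-at-1.
Only N3 stuck-at-1 is consistent with every test.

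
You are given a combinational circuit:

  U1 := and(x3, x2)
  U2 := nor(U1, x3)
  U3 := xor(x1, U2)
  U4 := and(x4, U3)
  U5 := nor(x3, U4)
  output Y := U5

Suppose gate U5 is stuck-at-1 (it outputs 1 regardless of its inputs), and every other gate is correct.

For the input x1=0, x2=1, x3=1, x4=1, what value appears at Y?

1

Propagate with U5 forced: U1=1, U2=0, U3=0, U4=0, U5=1 [stuck-at-1].
So Y = 1. (Without the fault it would be 0.)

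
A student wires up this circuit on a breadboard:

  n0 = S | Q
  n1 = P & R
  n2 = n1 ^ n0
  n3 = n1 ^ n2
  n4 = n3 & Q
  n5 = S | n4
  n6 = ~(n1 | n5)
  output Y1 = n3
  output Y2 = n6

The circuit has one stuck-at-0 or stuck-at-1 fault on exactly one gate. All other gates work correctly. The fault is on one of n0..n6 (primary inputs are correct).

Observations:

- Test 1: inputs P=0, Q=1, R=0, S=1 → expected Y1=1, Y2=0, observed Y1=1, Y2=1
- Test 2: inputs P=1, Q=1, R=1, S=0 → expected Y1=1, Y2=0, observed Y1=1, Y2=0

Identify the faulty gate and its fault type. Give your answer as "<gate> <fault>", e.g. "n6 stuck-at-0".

n5 stuck-at-0

Fault-free values for test 1 (P=0, Q=1, R=0, S=1): n0=1, n1=0, n2=1, n3=1, n4=1, n5=1, n6=0, giving Y1=1, Y2=0. Observed Y1=1, Y2=1.
Test 1: faults giving observed Y1=1, Y2=1 are {n5 stuck-at-0, n6 stuck-at-1}.
Test 2 (P=1, Q=1, R=1, S=0): fault-free n0=1, n1=1, n2=0, n3=1, n4=1, n5=1, n6=0 → Y1=1, Y2=0; observed Y1=1, Y2=0. Eliminates n6 stuck-at-1.
Only n5 stuck-at-0 is consistent with every test.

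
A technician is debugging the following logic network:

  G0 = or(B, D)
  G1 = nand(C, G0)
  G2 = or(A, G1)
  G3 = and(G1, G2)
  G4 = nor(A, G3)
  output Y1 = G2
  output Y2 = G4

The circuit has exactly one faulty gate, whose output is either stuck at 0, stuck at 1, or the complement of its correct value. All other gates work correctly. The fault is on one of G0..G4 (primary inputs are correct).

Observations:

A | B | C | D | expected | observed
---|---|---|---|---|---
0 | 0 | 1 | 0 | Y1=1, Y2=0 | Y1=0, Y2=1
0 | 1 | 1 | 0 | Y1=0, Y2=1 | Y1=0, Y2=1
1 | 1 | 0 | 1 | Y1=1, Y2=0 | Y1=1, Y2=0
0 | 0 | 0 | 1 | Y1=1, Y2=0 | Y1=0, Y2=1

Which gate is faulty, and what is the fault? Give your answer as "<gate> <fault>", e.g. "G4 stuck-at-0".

Fault-free values for test 1 (A=0, B=0, C=1, D=0): G0=0, G1=1, G2=1, G3=1, G4=0, giving Y1=1, Y2=0. Observed Y1=0, Y2=1.
Test 1: faults giving observed Y1=0, Y2=1 are {G0 stuck-at-1, G0 inverted output, G1 stuck-at-0, G1 inverted output, G2 stuck-at-0, G2 inverted output}.
Test 2 (A=0, B=1, C=1, D=0): fault-free G0=1, G1=0, G2=0, G3=0, G4=1 → Y1=0, Y2=1; observed Y1=0, Y2=1. Eliminates G0 inverted output, G1 inverted output, G2 inverted output.
Test 3 (A=1, B=1, C=0, D=1): fault-free G0=1, G1=1, G2=1, G3=1, G4=0 → Y1=1, Y2=0; observed Y1=1, Y2=0. Eliminates G2 stuck-at-0.
Test 4 (A=0, B=0, C=0, D=1): fault-free G0=1, G1=1, G2=1, G3=1, G4=0 → Y1=1, Y2=0; observed Y1=0, Y2=1. Eliminates G0 stuck-at-1.
Only G1 stuck-at-0 is consistent with every test.

G1 stuck-at-0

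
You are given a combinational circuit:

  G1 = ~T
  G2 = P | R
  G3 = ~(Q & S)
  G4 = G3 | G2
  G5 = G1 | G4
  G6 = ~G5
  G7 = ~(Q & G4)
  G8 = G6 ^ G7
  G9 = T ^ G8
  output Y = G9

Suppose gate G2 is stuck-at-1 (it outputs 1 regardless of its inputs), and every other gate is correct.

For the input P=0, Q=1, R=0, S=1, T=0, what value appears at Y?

0

Propagate with G2 forced: G1=1, G2=1 [stuck-at-1], G3=0, G4=1, G5=1, G6=0, G7=0, G8=0, G9=0.
So Y = 0. (Without the fault it would be 1.)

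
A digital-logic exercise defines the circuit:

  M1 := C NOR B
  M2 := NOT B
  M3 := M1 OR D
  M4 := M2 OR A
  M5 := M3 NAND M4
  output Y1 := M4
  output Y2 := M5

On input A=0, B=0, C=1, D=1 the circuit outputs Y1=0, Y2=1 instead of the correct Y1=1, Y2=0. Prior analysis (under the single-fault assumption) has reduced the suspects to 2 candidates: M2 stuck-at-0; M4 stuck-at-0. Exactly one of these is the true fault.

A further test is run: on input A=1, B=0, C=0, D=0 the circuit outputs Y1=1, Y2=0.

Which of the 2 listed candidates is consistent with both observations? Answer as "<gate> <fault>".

M2 stuck-at-0

Evaluate each candidate on input A=1, B=0, C=0, D=0:
  M2 stuck-at-0: M1=1, M2=0 [stuck-at-0], M3=1, M4=1, M5=0 → Y1=1, Y2=0 — matches
  M4 stuck-at-0: M1=1, M2=1, M3=1, M4=0 [stuck-at-0], M5=1 → Y1=0, Y2=1 — eliminated
Only M2 stuck-at-0 reproduces the observed Y1=1, Y2=0.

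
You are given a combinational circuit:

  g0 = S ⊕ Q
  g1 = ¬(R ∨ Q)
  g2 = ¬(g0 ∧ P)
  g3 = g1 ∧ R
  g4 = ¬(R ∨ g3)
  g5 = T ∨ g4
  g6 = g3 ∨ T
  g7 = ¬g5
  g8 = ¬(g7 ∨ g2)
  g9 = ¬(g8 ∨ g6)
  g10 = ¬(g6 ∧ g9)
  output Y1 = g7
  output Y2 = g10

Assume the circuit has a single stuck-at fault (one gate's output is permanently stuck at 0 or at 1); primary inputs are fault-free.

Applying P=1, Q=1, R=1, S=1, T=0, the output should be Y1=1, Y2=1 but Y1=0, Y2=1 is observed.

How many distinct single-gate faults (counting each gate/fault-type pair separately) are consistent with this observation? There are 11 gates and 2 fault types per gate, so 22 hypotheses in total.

Fault-free: g0=0, g1=0, g2=1, g3=0, g4=0, g5=0, g6=0, g7=1, g8=0, g9=1, g10=1 → Y1=1, Y2=1. Observed Y1=0, Y2=1.
  g0: none of the 2 fault types match ✗
  g1: none of the 2 fault types match ✗
  g2: none of the 2 fault types match ✗
  g3: none of the 2 fault types match ✗
  g4: stuck-at-1 ✓; others ✗
  g5: stuck-at-1 ✓; others ✗
  g6: none of the 2 fault types match ✗
  g7: stuck-at-0 ✓; others ✗
  g8: none of the 2 fault types match ✗
  g9: none of the 2 fault types match ✗
  g10: none of the 2 fault types match ✗
Consistent faults: {g4 stuck-at-1, g5 stuck-at-1, g7 stuck-at-0} — 3 in all.

3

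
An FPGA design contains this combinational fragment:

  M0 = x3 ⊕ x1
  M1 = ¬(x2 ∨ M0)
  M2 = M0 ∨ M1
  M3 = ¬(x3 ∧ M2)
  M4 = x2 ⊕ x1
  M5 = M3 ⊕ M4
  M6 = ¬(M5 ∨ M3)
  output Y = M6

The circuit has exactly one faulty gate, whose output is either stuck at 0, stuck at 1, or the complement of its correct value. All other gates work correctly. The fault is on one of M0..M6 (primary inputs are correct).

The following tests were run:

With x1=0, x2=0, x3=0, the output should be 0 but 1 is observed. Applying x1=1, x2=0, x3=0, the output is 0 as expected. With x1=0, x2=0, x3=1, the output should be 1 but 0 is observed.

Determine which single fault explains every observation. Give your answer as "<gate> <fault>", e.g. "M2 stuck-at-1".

M3 inverted output

Fault-free values for test 1 (x1=0, x2=0, x3=0): M0=0, M1=1, M2=1, M3=1, M4=0, M5=1, M6=0, giving Y=0. Observed 1.
Test 1: faults giving observed 1 are {M3 stuck-at-0, M3 inverted output, M6 stuck-at-1, M6 inverted output}.
Test 2 (x1=1, x2=0, x3=0): fault-free M0=1, M1=0, M2=1, M3=1, M4=1, M5=0, M6=0 → 0; observed 0. Eliminates M6 stuck-at-1, M6 inverted output.
Test 3 (x1=0, x2=0, x3=1): fault-free M0=1, M1=0, M2=1, M3=0, M4=0, M5=0, M6=1 → 1; observed 0. Eliminates M3 stuck-at-0.
Only M3 inverted output is consistent with every test.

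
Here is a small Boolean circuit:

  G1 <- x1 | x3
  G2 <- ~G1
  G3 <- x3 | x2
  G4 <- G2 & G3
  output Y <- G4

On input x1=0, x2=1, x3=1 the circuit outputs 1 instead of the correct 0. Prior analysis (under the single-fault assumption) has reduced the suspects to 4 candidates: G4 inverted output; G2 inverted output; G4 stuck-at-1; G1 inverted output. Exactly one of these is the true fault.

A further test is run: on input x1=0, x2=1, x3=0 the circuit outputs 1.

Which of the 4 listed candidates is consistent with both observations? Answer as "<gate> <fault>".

G4 stuck-at-1

Evaluate each candidate on input x1=0, x2=1, x3=0:
  G4 inverted output: G1=0, G2=1, G3=1, G4=0 [inverted output] → 0 — eliminated
  G2 inverted output: G1=0, G2=0 [inverted output], G3=1, G4=0 → 0 — eliminated
  G4 stuck-at-1: G1=0, G2=1, G3=1, G4=1 [stuck-at-1] → 1 — matches
  G1 inverted output: G1=1 [inverted output], G2=0, G3=1, G4=0 → 0 — eliminated
Only G4 stuck-at-1 reproduces the observed 1.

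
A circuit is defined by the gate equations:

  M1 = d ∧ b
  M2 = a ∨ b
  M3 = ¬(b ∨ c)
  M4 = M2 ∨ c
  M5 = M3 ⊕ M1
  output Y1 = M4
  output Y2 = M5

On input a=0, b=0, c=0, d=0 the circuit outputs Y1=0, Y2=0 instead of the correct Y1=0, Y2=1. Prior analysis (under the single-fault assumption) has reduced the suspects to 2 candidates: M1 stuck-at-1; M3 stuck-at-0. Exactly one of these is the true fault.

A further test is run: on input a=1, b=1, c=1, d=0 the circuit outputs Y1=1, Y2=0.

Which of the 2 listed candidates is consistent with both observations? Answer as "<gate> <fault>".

Evaluate each candidate on input a=1, b=1, c=1, d=0:
  M1 stuck-at-1: M1=1 [stuck-at-1], M2=1, M3=0, M4=1, M5=1 → Y1=1, Y2=1 — eliminated
  M3 stuck-at-0: M1=0, M2=1, M3=0 [stuck-at-0], M4=1, M5=0 → Y1=1, Y2=0 — matches
Only M3 stuck-at-0 reproduces the observed Y1=1, Y2=0.

M3 stuck-at-0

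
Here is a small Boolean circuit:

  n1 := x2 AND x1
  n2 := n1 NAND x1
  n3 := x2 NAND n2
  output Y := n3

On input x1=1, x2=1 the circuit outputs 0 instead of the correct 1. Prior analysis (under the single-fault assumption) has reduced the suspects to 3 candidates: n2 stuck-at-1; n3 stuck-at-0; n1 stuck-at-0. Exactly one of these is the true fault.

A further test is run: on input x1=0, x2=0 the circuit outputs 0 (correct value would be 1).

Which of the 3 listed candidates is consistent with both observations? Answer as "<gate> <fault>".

n3 stuck-at-0

Evaluate each candidate on input x1=0, x2=0:
  n2 stuck-at-1: n1=0, n2=1 [stuck-at-1], n3=1 → 1 — eliminated
  n3 stuck-at-0: n1=0, n2=1, n3=0 [stuck-at-0] → 0 — matches
  n1 stuck-at-0: n1=0 [stuck-at-0], n2=1, n3=1 → 1 — eliminated
Only n3 stuck-at-0 reproduces the observed 0.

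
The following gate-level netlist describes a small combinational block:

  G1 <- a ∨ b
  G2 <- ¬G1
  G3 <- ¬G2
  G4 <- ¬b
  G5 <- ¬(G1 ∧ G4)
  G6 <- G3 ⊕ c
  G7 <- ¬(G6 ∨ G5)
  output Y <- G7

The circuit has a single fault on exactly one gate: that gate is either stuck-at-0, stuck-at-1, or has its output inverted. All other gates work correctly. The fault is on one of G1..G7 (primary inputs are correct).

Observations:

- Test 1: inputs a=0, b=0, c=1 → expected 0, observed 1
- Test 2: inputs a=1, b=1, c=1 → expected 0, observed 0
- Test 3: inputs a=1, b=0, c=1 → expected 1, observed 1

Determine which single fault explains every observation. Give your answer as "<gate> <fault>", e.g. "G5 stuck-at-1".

G1 stuck-at-1

Fault-free values for test 1 (a=0, b=0, c=1): G1=0, G2=1, G3=0, G4=1, G5=1, G6=1, G7=0, giving Y=0. Observed 1.
Test 1: faults giving observed 1 are {G1 stuck-at-1, G1 inverted output, G7 stuck-at-1, G7 inverted output}.
Test 2 (a=1, b=1, c=1): fault-free G1=1, G2=0, G3=1, G4=0, G5=1, G6=0, G7=0 → 0; observed 0. Eliminates G7 stuck-at-1, G7 inverted output.
Test 3 (a=1, b=0, c=1): fault-free G1=1, G2=0, G3=1, G4=1, G5=0, G6=0, G7=1 → 1; observed 1. Eliminates G1 inverted output.
Only G1 stuck-at-1 is consistent with every test.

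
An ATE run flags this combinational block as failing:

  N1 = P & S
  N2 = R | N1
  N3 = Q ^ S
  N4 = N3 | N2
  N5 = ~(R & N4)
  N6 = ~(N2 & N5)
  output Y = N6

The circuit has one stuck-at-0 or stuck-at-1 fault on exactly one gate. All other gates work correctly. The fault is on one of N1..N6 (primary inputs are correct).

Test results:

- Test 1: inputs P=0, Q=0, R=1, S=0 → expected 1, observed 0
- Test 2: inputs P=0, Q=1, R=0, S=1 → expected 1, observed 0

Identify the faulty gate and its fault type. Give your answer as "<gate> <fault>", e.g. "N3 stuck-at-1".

Fault-free values for test 1 (P=0, Q=0, R=1, S=0): N1=0, N2=1, N3=0, N4=1, N5=0, N6=1, giving Y=1. Observed 0.
Test 1: faults giving observed 0 are {N4 stuck-at-0, N5 stuck-at-1, N6 stuck-at-0}.
Test 2 (P=0, Q=1, R=0, S=1): fault-free N1=0, N2=0, N3=0, N4=0, N5=1, N6=1 → 1; observed 0. Eliminates N4 stuck-at-0, N5 stuck-at-1.
Only N6 stuck-at-0 is consistent with every test.

N6 stuck-at-0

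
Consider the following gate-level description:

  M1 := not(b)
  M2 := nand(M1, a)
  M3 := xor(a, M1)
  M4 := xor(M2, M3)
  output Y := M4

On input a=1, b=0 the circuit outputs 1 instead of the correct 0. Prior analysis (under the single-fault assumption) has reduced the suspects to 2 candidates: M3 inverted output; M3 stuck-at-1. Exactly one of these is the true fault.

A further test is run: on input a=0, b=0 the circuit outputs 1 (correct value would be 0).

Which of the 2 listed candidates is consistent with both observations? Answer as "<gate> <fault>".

Evaluate each candidate on input a=0, b=0:
  M3 inverted output: M1=1, M2=1, M3=0 [inverted output], M4=1 → 1 — matches
  M3 stuck-at-1: M1=1, M2=1, M3=1 [stuck-at-1], M4=0 → 0 — eliminated
Only M3 inverted output reproduces the observed 1.

M3 inverted output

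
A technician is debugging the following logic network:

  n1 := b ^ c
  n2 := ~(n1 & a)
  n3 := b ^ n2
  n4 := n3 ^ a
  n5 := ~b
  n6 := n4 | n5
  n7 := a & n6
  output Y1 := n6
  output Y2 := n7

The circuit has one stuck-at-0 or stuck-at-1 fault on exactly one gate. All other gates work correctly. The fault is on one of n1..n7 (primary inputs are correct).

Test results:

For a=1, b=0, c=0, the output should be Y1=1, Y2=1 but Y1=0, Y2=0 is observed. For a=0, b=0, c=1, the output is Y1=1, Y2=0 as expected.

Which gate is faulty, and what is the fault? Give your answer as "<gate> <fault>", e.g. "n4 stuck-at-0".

n5 stuck-at-0

Fault-free values for test 1 (a=1, b=0, c=0): n1=0, n2=1, n3=1, n4=0, n5=1, n6=1, n7=1, giving Y1=1, Y2=1. Observed Y1=0, Y2=0.
Test 1: faults giving observed Y1=0, Y2=0 are {n5 stuck-at-0, n6 stuck-at-0}.
Test 2 (a=0, b=0, c=1): fault-free n1=1, n2=1, n3=1, n4=1, n5=1, n6=1, n7=0 → Y1=1, Y2=0; observed Y1=1, Y2=0. Eliminates n6 stuck-at-0.
Only n5 stuck-at-0 is consistent with every test.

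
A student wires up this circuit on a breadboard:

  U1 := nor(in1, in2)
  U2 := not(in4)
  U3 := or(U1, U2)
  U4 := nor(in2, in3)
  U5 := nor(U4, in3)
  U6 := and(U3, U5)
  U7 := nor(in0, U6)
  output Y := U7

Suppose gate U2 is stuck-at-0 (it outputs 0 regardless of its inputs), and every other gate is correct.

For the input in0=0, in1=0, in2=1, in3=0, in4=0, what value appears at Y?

Propagate with U2 forced: U1=0, U2=0 [stuck-at-0], U3=0, U4=0, U5=1, U6=0, U7=1.
So Y = 1. (Without the fault it would be 0.)

1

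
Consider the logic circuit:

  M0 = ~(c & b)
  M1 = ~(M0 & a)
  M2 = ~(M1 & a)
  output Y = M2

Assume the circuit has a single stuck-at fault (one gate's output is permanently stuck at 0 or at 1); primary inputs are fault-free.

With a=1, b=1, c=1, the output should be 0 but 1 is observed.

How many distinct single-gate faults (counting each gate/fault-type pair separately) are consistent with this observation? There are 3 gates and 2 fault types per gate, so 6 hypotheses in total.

3

Fault-free: M0=0, M1=1, M2=0 → 0. Observed 1.
  M0 stuck-at-0: output 0 ✗
  M0 stuck-at-1: output 1 ✓
  M1 stuck-at-0: output 1 ✓
  M1 stuck-at-1: output 0 ✗
  M2 stuck-at-0: output 0 ✗
  M2 stuck-at-1: output 1 ✓
Consistent faults: {M0 stuck-at-1, M1 stuck-at-0, M2 stuck-at-1} — 3 in all.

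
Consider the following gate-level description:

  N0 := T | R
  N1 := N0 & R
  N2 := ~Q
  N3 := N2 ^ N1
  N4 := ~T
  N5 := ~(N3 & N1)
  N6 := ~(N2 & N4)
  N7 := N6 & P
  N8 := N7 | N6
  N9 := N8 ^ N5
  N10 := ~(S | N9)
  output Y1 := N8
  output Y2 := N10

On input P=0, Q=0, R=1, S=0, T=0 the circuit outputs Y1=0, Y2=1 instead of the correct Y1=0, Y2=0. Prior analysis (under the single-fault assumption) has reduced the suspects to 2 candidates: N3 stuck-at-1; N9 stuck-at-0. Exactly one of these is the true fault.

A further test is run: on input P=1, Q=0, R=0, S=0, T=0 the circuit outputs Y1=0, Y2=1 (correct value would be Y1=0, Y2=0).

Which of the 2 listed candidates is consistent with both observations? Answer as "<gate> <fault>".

Evaluate each candidate on input P=1, Q=0, R=0, S=0, T=0:
  N3 stuck-at-1: N0=0, N1=0, N2=1, N3=1 [stuck-at-1], N4=1, N5=1, N6=0, N7=0, N8=0, N9=1, N10=0 → Y1=0, Y2=0 — eliminated
  N9 stuck-at-0: N0=0, N1=0, N2=1, N3=1, N4=1, N5=1, N6=0, N7=0, N8=0, N9=0 [stuck-at-0], N10=1 → Y1=0, Y2=1 — matches
Only N9 stuck-at-0 reproduces the observed Y1=0, Y2=1.

N9 stuck-at-0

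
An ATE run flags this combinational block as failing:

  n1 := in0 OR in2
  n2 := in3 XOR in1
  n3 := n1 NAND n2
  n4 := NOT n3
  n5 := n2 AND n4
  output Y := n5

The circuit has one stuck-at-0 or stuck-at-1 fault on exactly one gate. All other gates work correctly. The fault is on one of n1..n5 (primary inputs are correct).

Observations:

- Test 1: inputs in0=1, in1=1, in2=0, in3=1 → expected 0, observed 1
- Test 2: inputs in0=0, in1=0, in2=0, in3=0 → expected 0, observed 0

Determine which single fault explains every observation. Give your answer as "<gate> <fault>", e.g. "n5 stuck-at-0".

Fault-free values for test 1 (in0=1, in1=1, in2=0, in3=1): n1=1, n2=0, n3=1, n4=0, n5=0, giving Y=0. Observed 1.
Test 1: faults giving observed 1 are {n2 stuck-at-1, n5 stuck-at-1}.
Test 2 (in0=0, in1=0, in2=0, in3=0): fault-free n1=0, n2=0, n3=1, n4=0, n5=0 → 0; observed 0. Eliminates n5 stuck-at-1.
Only n2 stuck-at-1 is consistent with every test.

n2 stuck-at-1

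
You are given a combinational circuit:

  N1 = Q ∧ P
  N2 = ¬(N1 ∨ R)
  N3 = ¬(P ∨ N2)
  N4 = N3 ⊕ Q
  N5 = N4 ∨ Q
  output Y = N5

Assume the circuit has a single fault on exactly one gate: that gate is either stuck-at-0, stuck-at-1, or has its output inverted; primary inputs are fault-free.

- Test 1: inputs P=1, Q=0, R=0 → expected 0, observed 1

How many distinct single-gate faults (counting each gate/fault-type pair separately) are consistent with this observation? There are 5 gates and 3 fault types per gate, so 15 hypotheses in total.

6

Fault-free: N1=0, N2=1, N3=0, N4=0, N5=0 → 0. Observed 1.
  N1: none of the 3 fault types match ✗
  N2: none of the 3 fault types match ✗
  N3: stuck-at-1, inverted output ✓; others ✗
  N4: stuck-at-1, inverted output ✓; others ✗
  N5: stuck-at-1, inverted output ✓; others ✗
Consistent faults: {N3 stuck-at-1, N3 inverted output, N4 stuck-at-1, N4 inverted output, N5 stuck-at-1, N5 inverted output} — 6 in all.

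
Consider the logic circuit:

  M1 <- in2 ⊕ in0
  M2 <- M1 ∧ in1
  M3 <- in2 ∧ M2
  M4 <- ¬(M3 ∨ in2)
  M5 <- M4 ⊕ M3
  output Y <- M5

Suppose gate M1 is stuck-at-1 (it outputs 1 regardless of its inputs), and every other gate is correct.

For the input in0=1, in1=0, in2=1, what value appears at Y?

Propagate with M1 forced: M1=1 [stuck-at-1], M2=0, M3=0, M4=0, M5=0.
So Y = 0. (Same as the fault-free value — the fault is masked on this input.)

0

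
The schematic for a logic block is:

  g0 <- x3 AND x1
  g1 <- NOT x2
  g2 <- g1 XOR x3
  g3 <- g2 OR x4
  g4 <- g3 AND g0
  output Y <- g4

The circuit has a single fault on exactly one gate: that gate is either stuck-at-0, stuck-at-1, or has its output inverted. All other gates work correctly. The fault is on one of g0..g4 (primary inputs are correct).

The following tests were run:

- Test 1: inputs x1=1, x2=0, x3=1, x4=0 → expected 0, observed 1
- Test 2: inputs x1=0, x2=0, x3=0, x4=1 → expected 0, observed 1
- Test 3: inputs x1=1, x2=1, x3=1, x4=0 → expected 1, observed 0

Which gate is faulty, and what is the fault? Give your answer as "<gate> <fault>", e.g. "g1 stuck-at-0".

Fault-free values for test 1 (x1=1, x2=0, x3=1, x4=0): g0=1, g1=1, g2=0, g3=0, g4=0, giving Y=0. Observed 1.
Test 1: faults giving observed 1 are {g1 stuck-at-0, g1 inverted output, g2 stuck-at-1, g2 inverted output, g3 stuck-at-1, g3 inverted output, g4 stuck-at-1, g4 inverted output}.
Test 2 (x1=0, x2=0, x3=0, x4=1): fault-free g0=0, g1=1, g2=1, g3=1, g4=0 → 0; observed 1. Eliminates g1 stuck-at-0, g1 inverted output, g2 stuck-at-1, g2 inverted output, g3 stuck-at-1, g3 inverted output.
Test 3 (x1=1, x2=1, x3=1, x4=0): fault-free g0=1, g1=0, g2=1, g3=1, g4=1 → 1; observed 0. Eliminates g4 stuck-at-1.
Only g4 inverted output is consistent with every test.

g4 inverted output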